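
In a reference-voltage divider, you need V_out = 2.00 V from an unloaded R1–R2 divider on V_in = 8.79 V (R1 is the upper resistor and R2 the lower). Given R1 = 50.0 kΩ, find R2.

V_out/V_in = R2/(R1+R2) = 0.2275.
R2 = R1 · 0.2275/(1 − 0.2275) = 14.73 kΩ.

R2 ≈ 14.7 kΩ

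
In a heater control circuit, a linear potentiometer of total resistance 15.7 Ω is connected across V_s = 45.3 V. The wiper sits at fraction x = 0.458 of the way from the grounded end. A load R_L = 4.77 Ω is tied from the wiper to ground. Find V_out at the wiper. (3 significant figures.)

V_out ≈ 11.4 V

Split the track: R_lower = x·R_p = 7.191 Ω, R_upper = (1−x)·R_p = 8.509 Ω.
Lower segment in parallel with the load: 7.191 ‖ 4.77 = 2.868 Ω.
Loaded-divider output: V_out = 45.3 × 0.2521 = 11.42 V.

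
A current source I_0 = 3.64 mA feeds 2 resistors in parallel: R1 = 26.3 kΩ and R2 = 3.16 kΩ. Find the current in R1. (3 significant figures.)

I ≈ 0.390 mA

Two-branch current divider: I_k = I_0 · R_other/(R_1 + R_2).
So I = 3.64 × 3.16/29.46 = 0.3904 mA.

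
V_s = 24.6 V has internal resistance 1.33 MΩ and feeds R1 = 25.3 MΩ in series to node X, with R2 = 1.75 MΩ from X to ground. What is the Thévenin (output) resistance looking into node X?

R_th ≈ 1.64 MΩ

R1' = 1.33 + 25.3 = 26.63 MΩ (source resistance + R1).
Zeroing V_s shorts the top of R1' to ground, so R_th = R1' ‖ R2 = 1.642 MΩ.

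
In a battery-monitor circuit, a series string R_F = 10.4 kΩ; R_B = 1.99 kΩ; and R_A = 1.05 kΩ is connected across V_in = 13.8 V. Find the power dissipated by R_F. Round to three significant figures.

P ≈ 11.0 mW

Series current I = V_in/ΣR = 13.8/13.44 = 1.027 mA.
P(R_F) = I²·R_F = (1.027)² × 10.4 = 10.96 mW.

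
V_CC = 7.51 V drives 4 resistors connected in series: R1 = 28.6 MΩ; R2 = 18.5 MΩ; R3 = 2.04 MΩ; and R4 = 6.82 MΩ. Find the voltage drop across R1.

Total series resistance ΣR = 28.6 + 18.5 + 2.04 + 6.82 = 55.96 MΩ.
Voltage divider: V = V_CC · (28.60 / 55.96) = 7.51 × 0.5111 = 3.838 V.

V ≈ 3.84 V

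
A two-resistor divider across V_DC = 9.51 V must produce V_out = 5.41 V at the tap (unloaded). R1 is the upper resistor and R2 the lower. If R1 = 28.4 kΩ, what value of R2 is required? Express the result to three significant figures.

R2 ≈ 37.5 kΩ

V_out/V_DC = R2/(R1+R2) = 0.5689.
Rearranging, R2 = R1·k/(1−k) = 28.4 × 1.320 = 37.47 kΩ.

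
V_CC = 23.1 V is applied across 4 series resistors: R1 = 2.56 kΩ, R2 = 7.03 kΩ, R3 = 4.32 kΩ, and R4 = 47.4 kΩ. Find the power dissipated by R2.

The common current is I = 23.1/61.31 = 0.3768 mA.
P(R2) = I²·R2 = (0.3768)² × 7.03 = 0.9980 mW.

P ≈ 0.998 mW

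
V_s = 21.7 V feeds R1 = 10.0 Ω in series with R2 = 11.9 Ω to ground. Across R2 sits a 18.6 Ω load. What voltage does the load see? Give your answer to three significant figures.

R2 ‖ R_L = (11.9 × 18.6)/(11.9 + 18.6) = 7.257 Ω.
Now apply the divider: V_out = 21.7 × 0.4205 = 9.125 V.
(Unloaded it would be 11.8 V; the load pulls it down.)

V_out ≈ 9.13 V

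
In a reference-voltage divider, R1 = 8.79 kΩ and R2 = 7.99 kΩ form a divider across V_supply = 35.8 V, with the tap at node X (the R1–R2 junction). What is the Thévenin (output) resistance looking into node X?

Looking into X with the source shorted: R_th = R1·R2/(R1+R2) = 8.790 × 7.99/16.78 = 4.185 kΩ.

R_th ≈ 4.19 kΩ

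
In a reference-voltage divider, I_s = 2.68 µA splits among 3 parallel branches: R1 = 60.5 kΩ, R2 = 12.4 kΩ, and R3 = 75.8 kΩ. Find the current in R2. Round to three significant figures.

Conductances: ΣG = 1/60.5 + 1/12.4 + 1/75.8 = 0.1104 (1/kΩ).
By the current-divider rule, I = I_s · G_k/ΣG = 2.68 × 0.7307 = 1.958 µA.

I ≈ 1.96 µA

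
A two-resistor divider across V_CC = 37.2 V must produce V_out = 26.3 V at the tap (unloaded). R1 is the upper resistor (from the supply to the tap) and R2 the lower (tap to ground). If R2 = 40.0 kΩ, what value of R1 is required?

Required fraction k = V_out/V_CC = 0.7070.
Rearranging, R1 = R2·(1−k)/k = 40.0 × 0.4144 = 16.58 kΩ.

R1 ≈ 16.6 kΩ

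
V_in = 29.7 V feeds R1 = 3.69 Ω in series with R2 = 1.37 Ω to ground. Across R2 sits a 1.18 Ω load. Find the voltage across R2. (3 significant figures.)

First combine the lower leg with the load: R2 ‖ R_L = 0.6340 Ω.
Voltage divider with the loaded lower leg: V_out = 29.7 × 0.6340/(3.69 + 0.6340) = 29.7 × 0.1466 = 4.354 V.

V_out ≈ 4.35 V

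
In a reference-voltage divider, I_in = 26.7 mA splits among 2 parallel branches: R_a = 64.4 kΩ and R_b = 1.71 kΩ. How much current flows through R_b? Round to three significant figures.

With just two branches, the current splits inversely with resistance.
I(R_b) = 26.7 × 64.4/(64.4 + 1.71) = 26.7 × 0.9741 = 26.01 mA.

I ≈ 26.0 mA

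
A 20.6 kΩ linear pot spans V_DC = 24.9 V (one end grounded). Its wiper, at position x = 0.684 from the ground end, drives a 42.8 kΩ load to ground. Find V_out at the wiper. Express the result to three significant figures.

V_out ≈ 15.4 V

The pot divides into 6.510 kΩ above the wiper and 14.09 kΩ below.
R_L loads the lower segment: effective lower R = 10.60 kΩ.
Then V_out = V_DC · 10.60/(6.510 + 10.60) = 15.43 V.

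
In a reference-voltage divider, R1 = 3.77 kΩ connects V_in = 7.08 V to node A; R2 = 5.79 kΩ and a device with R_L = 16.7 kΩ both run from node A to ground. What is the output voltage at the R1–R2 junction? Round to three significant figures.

First combine the lower leg with the load: R2 ‖ R_L = 4.299 kΩ.
Now apply the divider: V_out = 7.08 × 0.5328 = 3.772 V.

V_out ≈ 3.77 V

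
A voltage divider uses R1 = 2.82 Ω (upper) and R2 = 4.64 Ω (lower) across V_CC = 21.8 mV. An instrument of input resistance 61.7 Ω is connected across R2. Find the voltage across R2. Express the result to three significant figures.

The load sits in parallel with R2, giving an effective lower resistance R2' = R2·R_L/(R2+R_L) = 4.315 Ω.
Now apply the divider: V_out = 21.8 × 0.6048 = 13.18 mV.
(Unloaded it would be 13.6 mV; the load pulls it down.)

V_out ≈ 13.2 mV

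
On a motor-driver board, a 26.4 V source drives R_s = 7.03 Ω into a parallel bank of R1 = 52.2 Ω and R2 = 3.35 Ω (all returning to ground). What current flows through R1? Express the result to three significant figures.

Parallel bank: R_p = 1/(1/52.2 + 1/3.35) = 3.148 Ω.
V_A by voltage divider: V_A = 26.4 × 3.148/(7.03 + 3.148) = 8.165 V.
Branch current I = V_A/R1 = 8.165/52.2 = 0.1564 A.

I ≈ 0.156 A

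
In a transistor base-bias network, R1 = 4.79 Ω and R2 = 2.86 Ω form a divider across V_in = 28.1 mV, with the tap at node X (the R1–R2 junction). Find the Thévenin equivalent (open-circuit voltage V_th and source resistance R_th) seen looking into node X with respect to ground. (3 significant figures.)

With X open, the divider is unloaded: V_th = 28.1 × 2.86/7.650 = 10.51 mV.
With V_in suppressed (replaced by a short), R_th = R1 ‖ R2 = (4.790 × 2.86)/(4.790 + 2.86) = 1.791 Ω.

V_th ≈ 10.5 mV, R_th ≈ 1.79 Ω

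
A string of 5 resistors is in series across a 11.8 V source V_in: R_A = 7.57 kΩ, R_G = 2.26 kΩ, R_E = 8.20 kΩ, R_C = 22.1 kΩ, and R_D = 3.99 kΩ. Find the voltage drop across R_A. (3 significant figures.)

V ≈ 2.02 V

Series total: ΣR = 7.57 + 2.26 + 8.20 + 22.1 + 3.99 = 44.12 kΩ.
V = V_in · R/ΣR = 11.8 × 0.1716 = 2.025 V.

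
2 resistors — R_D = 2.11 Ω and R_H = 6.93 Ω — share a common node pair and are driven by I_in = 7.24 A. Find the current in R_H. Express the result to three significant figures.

I ≈ 1.69 A

With just two branches, the current splits inversely with resistance.
I(R_H) = 7.24 × 2.11/(2.11 + 6.93) = 7.24 × 0.2334 = 1.690 A.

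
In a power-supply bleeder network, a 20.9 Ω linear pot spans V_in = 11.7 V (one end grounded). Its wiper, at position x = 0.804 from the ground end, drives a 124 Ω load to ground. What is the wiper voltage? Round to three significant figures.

V_out ≈ 9.16 V

The pot divides into 4.096 Ω above the wiper and 16.80 Ω below.
Lower segment in parallel with the load: 16.80 ‖ 124 = 14.80 Ω.
V_out = 11.7 × 14.80/(4.096 + 14.80) = 9.163 V.
(Unloaded: V_out = x·V_in = 9.41 V.)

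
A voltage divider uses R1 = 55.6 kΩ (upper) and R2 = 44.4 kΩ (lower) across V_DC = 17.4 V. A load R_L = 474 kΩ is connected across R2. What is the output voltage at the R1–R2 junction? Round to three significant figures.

R2 ‖ R_L = (44.4 × 474)/(44.4 + 474) = 40.60 kΩ.
Then V_out = V_DC · R2'/(R1 + R2') = 17.4 × 40.60/96.20 = 7.343 V.
(Unloaded it would be 7.73 V; the load pulls it down.)

V_out ≈ 7.34 V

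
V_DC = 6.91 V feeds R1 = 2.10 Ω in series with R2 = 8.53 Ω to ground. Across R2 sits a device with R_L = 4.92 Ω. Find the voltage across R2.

R2 ‖ R_L = (8.53 × 4.92)/(8.53 + 4.92) = 3.120 Ω.
Then V_out = V_DC · R2'/(R1 + R2') = 6.91 × 3.120/5.220 = 4.130 V.
(Unloaded it would be 5.54 V; the load pulls it down.)

V_out ≈ 4.13 V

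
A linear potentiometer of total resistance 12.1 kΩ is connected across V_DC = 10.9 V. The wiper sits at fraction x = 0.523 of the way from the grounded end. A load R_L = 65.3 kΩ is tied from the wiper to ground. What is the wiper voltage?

V_out ≈ 5.45 V

The pot divides into 5.772 kΩ above the wiper and 6.328 kΩ below.
R_L loads the lower segment: effective lower R = 5.769 kΩ.
Then V_out = V_DC · 5.769/(5.772 + 5.769) = 5.449 V.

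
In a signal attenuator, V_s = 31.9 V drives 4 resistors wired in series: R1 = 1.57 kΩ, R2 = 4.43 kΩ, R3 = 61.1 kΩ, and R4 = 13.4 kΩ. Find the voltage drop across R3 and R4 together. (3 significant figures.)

Series total: ΣR = 1.57 + 4.43 + 61.1 + 13.4 = 80.50 kΩ.
R_{R3..R4} = 61.1 + 13.4 = 74.50 kΩ.
V = V_s · R/ΣR = 31.9 × 0.9255 = 29.52 V.

V ≈ 29.5 V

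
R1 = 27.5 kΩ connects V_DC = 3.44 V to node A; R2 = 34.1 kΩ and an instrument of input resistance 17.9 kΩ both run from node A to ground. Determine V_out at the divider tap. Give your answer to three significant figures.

V_out ≈ 1.03 V

R2 ‖ R_L = (34.1 × 17.9)/(34.1 + 17.9) = 11.74 kΩ.
Then V_out = V_DC · R2'/(R1 + R2') = 3.44 × 11.74/39.24 = 1.029 V.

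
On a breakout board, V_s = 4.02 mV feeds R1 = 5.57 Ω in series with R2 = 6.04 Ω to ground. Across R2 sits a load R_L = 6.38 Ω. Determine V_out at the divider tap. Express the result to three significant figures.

V_out ≈ 1.44 mV

R2 ‖ R_L = (6.04 × 6.38)/(6.04 + 6.38) = 3.103 Ω.
Now apply the divider: V_out = 4.02 × 0.3578 = 1.438 mV.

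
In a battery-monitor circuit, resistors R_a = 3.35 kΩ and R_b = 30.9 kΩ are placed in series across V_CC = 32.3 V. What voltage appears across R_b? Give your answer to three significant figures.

Series total: ΣR = 3.35 + 30.9 = 34.25 kΩ.
V = V_CC · R/ΣR = 32.3 × 0.9022 = 29.14 V.

V ≈ 29.1 V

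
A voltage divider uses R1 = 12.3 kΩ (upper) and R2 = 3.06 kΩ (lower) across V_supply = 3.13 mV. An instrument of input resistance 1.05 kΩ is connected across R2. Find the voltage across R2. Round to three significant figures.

First combine the lower leg with the load: R2 ‖ R_L = 0.7818 kΩ.
Voltage divider with the loaded lower leg: V_out = 3.13 × 0.7818/(12.3 + 0.7818) = 3.13 × 0.05976 = 0.1870 mV.

V_out ≈ 0.187 mV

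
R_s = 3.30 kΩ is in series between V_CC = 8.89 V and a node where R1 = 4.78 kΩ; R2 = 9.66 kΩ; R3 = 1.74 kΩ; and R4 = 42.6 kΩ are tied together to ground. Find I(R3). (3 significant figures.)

I ≈ 1.28 mA

Equivalent of the parallel group: R_p = 1.098 kΩ.
Node voltage V_A = V_CC · R_p/(R_s + R_p) = 8.89 × 0.2496 = 2.219 V.
Branch current I = V_A/R3 = 2.219/1.74 = 1.275 mA.
(Check via current divider: I_total = 2.021 mA; share G_k/ΣG = 0.6309 → same result.)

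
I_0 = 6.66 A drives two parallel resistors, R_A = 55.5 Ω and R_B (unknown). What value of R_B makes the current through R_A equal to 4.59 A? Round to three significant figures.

In a two-way split, I_A/I_0 = R_B/(R_A + R_B).
With f = 0.6892, R_B = R_A · f/(1−f) = 55.5 × 2.217 = 123.1 Ω.

R_B ≈ 123 Ω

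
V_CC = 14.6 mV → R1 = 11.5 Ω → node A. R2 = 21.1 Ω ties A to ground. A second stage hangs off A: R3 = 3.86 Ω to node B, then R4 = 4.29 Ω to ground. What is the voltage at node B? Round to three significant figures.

V_B ≈ 2.60 mV

The second stage (R3 + R4 = 8.150 Ω) loads node A in parallel with R2.
Effective lower resistance at A: R2 ‖ 8.150 = 5.879 Ω.
V_A = 14.6 × 5.879/(11.5 + 5.879) = 4.939 mV.
Stage 2 is unloaded, so V_B = V_A · R4/(R3+R4) = 4.939 × 4.29/8.150 = 2.600 mV.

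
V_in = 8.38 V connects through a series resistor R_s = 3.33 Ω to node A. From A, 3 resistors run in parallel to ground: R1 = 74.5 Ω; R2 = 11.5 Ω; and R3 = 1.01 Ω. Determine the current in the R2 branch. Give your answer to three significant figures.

I ≈ 0.157 A

Equivalent of the parallel group: R_p = 0.9170 Ω.
Node voltage V_A = V_in · R_p/(R_s + R_p) = 8.38 × 0.2159 = 1.809 V.
I(R2) = V_A / R2 = 1.809/11.5 = 0.1573 A.
(Equivalently: I_total = 1.973 A, then current-divider fraction G_k/ΣG = 0.07974.)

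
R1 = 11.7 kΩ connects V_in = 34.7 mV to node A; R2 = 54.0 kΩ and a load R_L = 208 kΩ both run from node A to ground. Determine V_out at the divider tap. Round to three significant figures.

V_out ≈ 27.3 mV

R2 ‖ R_L = (54.0 × 208)/(54.0 + 208) = 42.87 kΩ.
Then V_out = V_in · R2'/(R1 + R2') = 34.7 × 42.87/54.57 = 27.26 mV.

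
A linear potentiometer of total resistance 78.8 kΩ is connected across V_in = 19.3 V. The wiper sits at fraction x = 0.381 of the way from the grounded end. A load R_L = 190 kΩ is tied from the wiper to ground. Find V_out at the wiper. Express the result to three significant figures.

Split the track: R_lower = x·R_p = 30.02 kΩ, R_upper = (1−x)·R_p = 48.78 kΩ.
Lower segment in parallel with the load: 30.02 ‖ 190 = 25.93 kΩ.
Loaded-divider output: V_out = 19.3 × 0.3471 = 6.698 V.
(Unloaded: V_out = x·V_in = 7.35 V.)

V_out ≈ 6.70 V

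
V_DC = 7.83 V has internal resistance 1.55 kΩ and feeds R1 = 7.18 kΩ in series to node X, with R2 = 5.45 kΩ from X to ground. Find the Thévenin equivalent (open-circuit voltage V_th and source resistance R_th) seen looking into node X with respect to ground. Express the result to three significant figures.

V_th ≈ 3.01 V, R_th ≈ 3.36 kΩ

R1' = 1.55 + 7.18 = 8.730 kΩ (source resistance + R1).
With X open, the divider is unloaded: V_th = 7.83 × 5.45/14.18 = 3.009 V.
With V_DC suppressed (replaced by a short), R_th = R1' ‖ R2 = (8.730 × 5.45)/(8.730 + 5.45) = 3.355 kΩ.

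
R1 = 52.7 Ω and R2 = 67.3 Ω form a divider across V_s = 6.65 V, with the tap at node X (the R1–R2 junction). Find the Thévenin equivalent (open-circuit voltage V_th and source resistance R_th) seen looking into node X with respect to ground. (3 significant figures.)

V_th ≈ 3.73 V, R_th ≈ 29.6 Ω

V_th is the unloaded tap voltage: V_s · R2/(R1+R2) = 6.65 × 0.5608 = 3.730 V.
With V_s suppressed (replaced by a short), R_th = R1 ‖ R2 = (52.70 × 67.3)/(52.70 + 67.3) = 29.56 Ω.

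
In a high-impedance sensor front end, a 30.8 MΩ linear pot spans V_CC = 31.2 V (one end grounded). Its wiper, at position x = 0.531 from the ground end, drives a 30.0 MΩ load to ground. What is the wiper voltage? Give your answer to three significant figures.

The pot divides into 14.45 MΩ above the wiper and 16.35 MΩ below.
(x·R_p) ‖ R_L = 10.58 MΩ.
V_out = 31.2 × 10.58/(14.45 + 10.58) = 13.19 V.

V_out ≈ 13.2 V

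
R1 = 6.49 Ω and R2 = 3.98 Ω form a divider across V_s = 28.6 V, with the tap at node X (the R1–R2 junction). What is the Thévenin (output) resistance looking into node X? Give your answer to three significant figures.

With V_s suppressed (replaced by a short), R_th = R1 ‖ R2 = (6.490 × 3.98)/(6.490 + 3.98) = 2.467 Ω.

R_th ≈ 2.47 Ω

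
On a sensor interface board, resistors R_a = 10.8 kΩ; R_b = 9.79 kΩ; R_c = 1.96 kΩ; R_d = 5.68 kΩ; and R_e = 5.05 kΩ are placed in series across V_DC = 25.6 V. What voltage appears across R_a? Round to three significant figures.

ΣR = 10.8 + 9.79 + 1.96 + 5.68 + 5.05 = 33.28 kΩ.
By the voltage-divider rule, V = 25.6 × 10.80/33.28 = 8.308 V.

V ≈ 8.31 V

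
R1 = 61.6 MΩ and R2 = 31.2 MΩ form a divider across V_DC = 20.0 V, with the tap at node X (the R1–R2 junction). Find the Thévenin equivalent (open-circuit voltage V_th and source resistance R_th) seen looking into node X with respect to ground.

V_th ≈ 6.72 V, R_th ≈ 20.7 MΩ

With X open, the divider is unloaded: V_th = 20.0 × 31.2/92.80 = 6.724 V.
With V_DC suppressed (replaced by a short), R_th = R1 ‖ R2 = (61.60 × 31.2)/(61.60 + 31.2) = 20.71 MΩ.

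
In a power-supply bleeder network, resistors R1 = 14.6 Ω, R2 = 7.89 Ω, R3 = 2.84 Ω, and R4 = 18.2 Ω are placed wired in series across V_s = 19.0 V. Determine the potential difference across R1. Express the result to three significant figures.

Total series resistance ΣR = 14.6 + 7.89 + 2.84 + 18.2 = 43.53 Ω.
Voltage divider: V = V_s · (14.60 / 43.53) = 19.0 × 0.3354 = 6.373 V.

V ≈ 6.37 V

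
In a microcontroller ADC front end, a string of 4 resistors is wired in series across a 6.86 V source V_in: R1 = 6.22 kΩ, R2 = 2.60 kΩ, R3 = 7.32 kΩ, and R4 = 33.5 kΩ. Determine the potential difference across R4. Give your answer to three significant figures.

Series total: ΣR = 6.22 + 2.60 + 7.32 + 33.5 = 49.64 kΩ.
Voltage divider: V = V_in · (33.50 / 49.64) = 6.86 × 0.6749 = 4.630 V.

V ≈ 4.63 V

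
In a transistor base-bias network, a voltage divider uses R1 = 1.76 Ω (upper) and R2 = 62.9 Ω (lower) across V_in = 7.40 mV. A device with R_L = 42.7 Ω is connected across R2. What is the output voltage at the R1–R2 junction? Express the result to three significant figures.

The load sits in parallel with R2, giving an effective lower resistance R2' = R2·R_L/(R2+R_L) = 25.43 Ω.
Then V_out = V_in · R2'/(R1 + R2') = 7.40 × 25.43/27.19 = 6.921 mV.

V_out ≈ 6.92 mV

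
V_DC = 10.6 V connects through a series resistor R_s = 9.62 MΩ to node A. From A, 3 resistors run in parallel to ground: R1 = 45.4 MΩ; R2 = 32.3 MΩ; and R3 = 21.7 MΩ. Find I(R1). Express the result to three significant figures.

I ≈ 0.120 µA

Equivalent of the parallel group: R_p = 10.09 MΩ.
V_A = 10.6 × 10.09/19.71 = 5.427 V.
I(R1) = V_A / R1 = 5.427/45.4 = 0.1195 µA.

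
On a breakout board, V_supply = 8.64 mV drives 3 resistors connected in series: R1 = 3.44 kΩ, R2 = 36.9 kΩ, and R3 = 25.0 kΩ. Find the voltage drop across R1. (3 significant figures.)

ΣR = 3.44 + 36.9 + 25.0 = 65.34 kΩ.
By the voltage-divider rule, V = 8.64 × 3.440/65.34 = 0.4549 mV.

V ≈ 0.455 mV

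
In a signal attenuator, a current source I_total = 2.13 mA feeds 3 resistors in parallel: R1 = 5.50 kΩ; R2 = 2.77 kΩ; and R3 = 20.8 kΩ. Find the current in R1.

I ≈ 0.655 mA

Total conductance ΣG = 1/5.50 + 1/2.77 + 1/20.8 = 0.5909 (units of 1/kΩ).
Current divider: I(R1) = I_total · G_k/ΣG = 2.13 × (0.1818/0.5909) = 2.13 × 0.3077 = 0.6554 mA.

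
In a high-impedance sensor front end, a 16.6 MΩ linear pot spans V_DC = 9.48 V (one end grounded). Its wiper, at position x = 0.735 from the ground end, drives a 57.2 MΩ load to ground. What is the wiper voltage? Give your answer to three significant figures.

Lower segment x·R_p = 12.20 MΩ; upper segment (1−x)·R_p = 4.399 MΩ.
R_L loads the lower segment: effective lower R = 10.06 MΩ.
V_out = 9.48 × 10.06/(4.399 + 10.06) = 6.595 V.

V_out ≈ 6.60 V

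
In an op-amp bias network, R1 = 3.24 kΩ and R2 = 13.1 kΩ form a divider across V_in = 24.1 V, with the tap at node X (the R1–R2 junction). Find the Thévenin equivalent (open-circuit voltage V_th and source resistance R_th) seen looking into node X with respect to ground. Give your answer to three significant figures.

V_th is the unloaded tap voltage: V_in · R2/(R1+R2) = 24.1 × 0.8017 = 19.32 V.
With V_in suppressed (replaced by a short), R_th = R1 ‖ R2 = (3.240 × 13.1)/(3.240 + 13.1) = 2.598 kΩ.

V_th ≈ 19.3 V, R_th ≈ 2.60 kΩ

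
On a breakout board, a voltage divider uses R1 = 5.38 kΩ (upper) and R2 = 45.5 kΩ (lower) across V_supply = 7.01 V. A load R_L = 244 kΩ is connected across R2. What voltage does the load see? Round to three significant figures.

V_out ≈ 6.15 V

The load sits in parallel with R2, giving an effective lower resistance R2' = R2·R_L/(R2+R_L) = 38.35 kΩ.
Then V_out = V_supply · R2'/(R1 + R2') = 7.01 × 38.35/43.73 = 6.148 V.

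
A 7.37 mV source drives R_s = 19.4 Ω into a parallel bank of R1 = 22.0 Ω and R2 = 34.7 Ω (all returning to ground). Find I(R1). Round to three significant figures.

Parallel bank: R_p = 1/(1/22.0 + 1/34.7) = 13.46 Ω.
Node voltage V_A = V_s · R_p/(R_s + R_p) = 7.37 × 0.4097 = 3.019 mV.
I(R1) = V_A / R1 = 3.019/22.0 = 0.1372 mA.

I ≈ 0.137 mA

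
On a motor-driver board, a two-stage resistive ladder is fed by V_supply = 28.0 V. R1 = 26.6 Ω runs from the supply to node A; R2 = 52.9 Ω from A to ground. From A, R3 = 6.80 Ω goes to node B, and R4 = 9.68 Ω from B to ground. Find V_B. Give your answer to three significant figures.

V_B ≈ 5.28 V

Looking into the second stage from A: R3 + R4 = 16.48 Ω appears in parallel with R2.
Effective lower resistance at A: R2 ‖ 16.48 = 12.57 Ω.
First divider: V_A = V_supply · 12.57/(26.6 + 12.57) = 8.983 V.
V_B = V_A × 0.5874 = 5.277 V.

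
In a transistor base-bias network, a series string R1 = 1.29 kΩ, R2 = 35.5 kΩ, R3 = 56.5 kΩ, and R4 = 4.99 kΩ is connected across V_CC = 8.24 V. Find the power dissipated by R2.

The common current is I = 8.24/98.28 = 0.08384 mA.
V(R2) = I·R = 2.976 V; P = V·I = 2.976 × 0.08384 = 0.2495 mW.

P ≈ 0.250 mW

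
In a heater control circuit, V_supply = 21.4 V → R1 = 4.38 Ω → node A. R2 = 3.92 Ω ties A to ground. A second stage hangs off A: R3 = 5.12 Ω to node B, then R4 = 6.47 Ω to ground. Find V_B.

Node A sees R2 in parallel with the series input of stage 2, R3 + R4 = 11.59 Ω.
Effective lower resistance at A: R2 ‖ 11.59 = 2.929 Ω.
First divider: V_A = V_supply · 2.929/(4.38 + 2.929) = 8.576 V.
Then the unloaded second divider: V_B = V_A × R4/(R3+R4) = 8.576 × 0.5582 = 4.788 V.

V_B ≈ 4.79 V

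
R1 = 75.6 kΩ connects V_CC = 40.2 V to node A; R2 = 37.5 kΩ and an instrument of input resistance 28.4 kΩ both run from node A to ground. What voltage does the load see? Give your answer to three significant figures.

First combine the lower leg with the load: R2 ‖ R_L = 16.16 kΩ.
Now apply the divider: V_out = 40.2 × 0.1761 = 7.080 V.

V_out ≈ 7.08 V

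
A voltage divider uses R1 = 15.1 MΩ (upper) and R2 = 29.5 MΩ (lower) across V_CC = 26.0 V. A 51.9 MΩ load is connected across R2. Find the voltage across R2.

V_out ≈ 14.4 V

The load sits in parallel with R2, giving an effective lower resistance R2' = R2·R_L/(R2+R_L) = 18.81 MΩ.
Now apply the divider: V_out = 26.0 × 0.5547 = 14.42 V.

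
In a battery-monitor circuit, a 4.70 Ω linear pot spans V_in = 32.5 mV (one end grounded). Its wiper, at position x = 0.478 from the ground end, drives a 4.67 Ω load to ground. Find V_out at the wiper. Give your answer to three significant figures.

Lower segment x·R_p = 2.247 Ω; upper segment (1−x)·R_p = 2.453 Ω.
(x·R_p) ‖ R_L = 1.517 Ω.
V_out = 32.5 × 1.517/(2.453 + 1.517) = 12.42 mV.
(Unloaded: V_out = x·V_in = 15.5 mV.)

V_out ≈ 12.4 mV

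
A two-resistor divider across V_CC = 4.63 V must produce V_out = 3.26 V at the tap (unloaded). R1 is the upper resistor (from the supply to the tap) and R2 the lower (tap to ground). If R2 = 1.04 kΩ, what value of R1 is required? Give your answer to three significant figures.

Required fraction k = V_out/V_CC = 0.7041.
Rearranging, R1 = R2·(1−k)/k = 1.04 × 0.4202 = 0.4371 kΩ.

R1 ≈ 0.437 kΩ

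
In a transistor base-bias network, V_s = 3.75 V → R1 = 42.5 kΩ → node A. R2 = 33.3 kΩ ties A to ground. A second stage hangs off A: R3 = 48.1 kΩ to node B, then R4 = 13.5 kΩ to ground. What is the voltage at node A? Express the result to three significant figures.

Node A sees R2 in parallel with the series input of stage 2, R3 + R4 = 61.60 kΩ.
R2 ‖ (R3+R4) = 21.62 kΩ.
First divider: V_A = V_s · 21.62/(42.5 + 21.62) = 1.264 V.

V_A ≈ 1.26 V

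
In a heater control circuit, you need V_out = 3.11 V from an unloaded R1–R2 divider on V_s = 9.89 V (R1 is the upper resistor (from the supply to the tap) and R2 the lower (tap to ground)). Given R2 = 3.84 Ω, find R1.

The divider ratio is R2/(R1+R2) = 3.11/9.89 = 0.3145.
R1 = R2·(1/k − 1) = 3.84 × 2.180 = 8.371 Ω.

R1 ≈ 8.37 Ω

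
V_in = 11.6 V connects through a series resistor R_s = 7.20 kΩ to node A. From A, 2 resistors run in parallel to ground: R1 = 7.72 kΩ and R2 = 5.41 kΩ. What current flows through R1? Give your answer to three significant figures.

I ≈ 0.460 mA

Parallel bank: R_p = 1/(1/7.72 + 1/5.41) = 3.181 kΩ.
V_A by voltage divider: V_A = 11.6 × 3.181/(7.20 + 3.181) = 3.554 V.
Branch current I = V_A/R1 = 3.554/7.72 = 0.4604 mA.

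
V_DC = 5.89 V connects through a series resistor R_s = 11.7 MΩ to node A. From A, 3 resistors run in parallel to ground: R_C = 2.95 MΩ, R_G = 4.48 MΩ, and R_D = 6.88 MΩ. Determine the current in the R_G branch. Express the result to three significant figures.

Combine the parallel branches: R_p = (1/2.95 + 1/4.48 + 1/6.88)⁻¹ = 1.413 MΩ.
V_A = 5.89 × 1.413/13.11 = 0.6348 V.
Branch current I = V_A/R_G = 0.6348/4.48 = 0.1417 µA.

I ≈ 0.142 µA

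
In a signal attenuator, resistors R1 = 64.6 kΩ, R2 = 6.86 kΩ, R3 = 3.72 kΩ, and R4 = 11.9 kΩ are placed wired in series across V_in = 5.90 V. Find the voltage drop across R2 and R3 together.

Total series resistance ΣR = 64.6 + 6.86 + 3.72 + 11.9 = 87.08 kΩ.
R_{R2..R3} = 6.86 + 3.72 = 10.58 kΩ.
Voltage divider: V = V_in · (10.58 / 87.08) = 5.90 × 0.1215 = 0.7168 V.

V ≈ 0.717 V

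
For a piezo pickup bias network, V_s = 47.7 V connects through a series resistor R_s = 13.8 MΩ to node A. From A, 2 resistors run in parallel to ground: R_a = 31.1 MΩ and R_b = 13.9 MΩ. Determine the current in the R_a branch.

I ≈ 0.629 µA

Equivalent of the parallel group: R_p = 9.606 MΩ.
V_A = 47.7 × 9.606/23.41 = 19.58 V.
I(R_a) = V_A / R_a = 19.58/31.1 = 0.6295 µA.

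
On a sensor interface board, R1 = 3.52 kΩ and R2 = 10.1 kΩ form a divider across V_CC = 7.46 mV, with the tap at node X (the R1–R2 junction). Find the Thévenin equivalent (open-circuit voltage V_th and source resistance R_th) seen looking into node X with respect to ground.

V_th ≈ 5.53 mV, R_th ≈ 2.61 kΩ

V_th is the unloaded tap voltage: V_CC · R2/(R1+R2) = 7.46 × 0.7416 = 5.532 mV.
Zeroing V_CC shorts the top of R1 to ground, so R_th = R1 ‖ R2 = 2.610 kΩ.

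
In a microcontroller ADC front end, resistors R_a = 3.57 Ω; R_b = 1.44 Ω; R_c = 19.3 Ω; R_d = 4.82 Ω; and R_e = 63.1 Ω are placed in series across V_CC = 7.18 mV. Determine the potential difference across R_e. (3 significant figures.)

V ≈ 4.91 mV

ΣR = 3.57 + 1.44 + 19.3 + 4.82 + 63.1 = 92.23 Ω.
By the voltage-divider rule, V = 7.18 × 63.10/92.23 = 4.912 mV.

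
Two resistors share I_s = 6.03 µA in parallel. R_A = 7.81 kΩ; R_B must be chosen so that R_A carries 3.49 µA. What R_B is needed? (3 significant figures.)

The fraction through R_A equals R_B/(R_A+R_B).
3.49/6.03 = R_B/(R_A + R_B) → R_B = R_A · (0.5788)/(1 − 0.5788) = 7.81 × 1.374 = 10.73 kΩ.

R_B ≈ 10.7 kΩ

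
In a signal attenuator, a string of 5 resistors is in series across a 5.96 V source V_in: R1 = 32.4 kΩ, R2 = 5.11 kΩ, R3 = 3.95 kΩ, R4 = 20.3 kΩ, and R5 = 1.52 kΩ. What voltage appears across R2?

Series total: ΣR = 32.4 + 5.11 + 3.95 + 20.3 + 1.52 = 63.28 kΩ.
By the voltage-divider rule, V = 5.96 × 5.110/63.28 = 0.4813 V.

V ≈ 0.481 V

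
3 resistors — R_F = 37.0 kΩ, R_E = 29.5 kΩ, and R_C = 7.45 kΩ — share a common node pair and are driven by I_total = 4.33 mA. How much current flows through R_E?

I ≈ 0.752 mA

Total conductance ΣG = 1/37.0 + 1/29.5 + 1/7.45 = 0.1952 (units of 1/kΩ).
Current divider: I(R_E) = I_total · G_k/ΣG = 4.33 × (0.03390/0.1952) = 4.33 × 0.1737 = 0.7521 mA.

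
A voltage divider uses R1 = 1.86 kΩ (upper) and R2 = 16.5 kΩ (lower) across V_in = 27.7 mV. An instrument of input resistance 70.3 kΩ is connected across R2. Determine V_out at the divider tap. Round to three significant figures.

V_out ≈ 24.3 mV

The load sits in parallel with R2, giving an effective lower resistance R2' = R2·R_L/(R2+R_L) = 13.36 kΩ.
Voltage divider with the loaded lower leg: V_out = 27.7 × 13.36/(1.86 + 13.36) = 27.7 × 0.8778 = 24.32 mV.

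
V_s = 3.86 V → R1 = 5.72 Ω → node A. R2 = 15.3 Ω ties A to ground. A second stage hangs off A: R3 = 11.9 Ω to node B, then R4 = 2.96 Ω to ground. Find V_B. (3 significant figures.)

The second stage (R3 + R4 = 14.86 Ω) loads node A in parallel with R2.
R2 ‖ (R3+R4) = 7.538 Ω.
So V_A = 3.86 × 0.5686 = 2.195 V.
Then the unloaded second divider: V_B = V_A × R4/(R3+R4) = 2.195 × 0.1992 = 0.4372 V.

V_B ≈ 0.437 V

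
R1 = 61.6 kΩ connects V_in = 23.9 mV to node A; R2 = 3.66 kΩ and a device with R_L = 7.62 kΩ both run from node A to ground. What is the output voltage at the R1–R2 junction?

V_out ≈ 0.922 mV

The load sits in parallel with R2, giving an effective lower resistance R2' = R2·R_L/(R2+R_L) = 2.472 kΩ.
Now apply the divider: V_out = 23.9 × 0.03859 = 0.9223 mV.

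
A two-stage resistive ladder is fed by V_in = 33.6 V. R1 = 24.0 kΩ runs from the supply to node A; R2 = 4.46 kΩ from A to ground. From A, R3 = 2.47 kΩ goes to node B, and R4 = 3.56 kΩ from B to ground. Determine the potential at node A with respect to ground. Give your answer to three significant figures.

Looking into the second stage from A: R3 + R4 = 6.030 kΩ appears in parallel with R2.
R2 ‖ (R3+R4) = 2.564 kΩ.
So V_A = 33.6 × 0.09651 = 3.243 V.

V_A ≈ 3.24 V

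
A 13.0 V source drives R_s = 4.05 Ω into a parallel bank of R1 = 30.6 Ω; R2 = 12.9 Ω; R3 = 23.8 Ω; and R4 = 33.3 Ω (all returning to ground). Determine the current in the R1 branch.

Combine the parallel branches: R_p = (1/30.6 + 1/12.9 + 1/23.8 + 1/33.3)⁻¹ = 5.487 Ω.
V_A = 13.0 × 5.487/9.537 = 7.479 V.
I(R1) = V_A / R1 = 7.479/30.6 = 0.2444 A.
(Equivalently: I_total = 1.363 A, then current-divider fraction G_k/ΣG = 0.1793.)

I ≈ 0.244 A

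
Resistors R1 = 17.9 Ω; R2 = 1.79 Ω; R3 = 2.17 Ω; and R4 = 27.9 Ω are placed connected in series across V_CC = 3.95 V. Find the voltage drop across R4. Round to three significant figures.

Total series resistance ΣR = 17.9 + 1.79 + 2.17 + 27.9 = 49.76 Ω.
V = V_CC · R/ΣR = 3.95 × 0.5607 = 2.215 V.

V ≈ 2.21 V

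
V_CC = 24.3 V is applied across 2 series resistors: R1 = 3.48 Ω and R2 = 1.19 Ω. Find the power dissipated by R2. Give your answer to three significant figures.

P ≈ 32.2 W

Series current I = V_CC/ΣR = 24.3/4.670 = 5.203 A.
P(R2) = I²·R2 = (5.203)² × 1.19 = 32.22 W.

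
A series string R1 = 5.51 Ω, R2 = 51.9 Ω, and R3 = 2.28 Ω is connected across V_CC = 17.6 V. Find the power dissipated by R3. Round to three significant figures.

P ≈ 0.198 W

Series current I = V_CC/ΣR = 17.6/59.69 = 0.2949 A.
V(R3) = I·R = 0.6723 V; P = V·I = 0.6723 × 0.2949 = 0.1982 W.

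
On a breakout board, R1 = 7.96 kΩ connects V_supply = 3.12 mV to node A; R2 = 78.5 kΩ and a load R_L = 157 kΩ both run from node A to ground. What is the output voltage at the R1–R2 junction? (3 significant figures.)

R2 ‖ R_L = (78.5 × 157)/(78.5 + 157) = 52.33 kΩ.
Now apply the divider: V_out = 3.12 × 0.8680 = 2.708 mV.

V_out ≈ 2.71 mV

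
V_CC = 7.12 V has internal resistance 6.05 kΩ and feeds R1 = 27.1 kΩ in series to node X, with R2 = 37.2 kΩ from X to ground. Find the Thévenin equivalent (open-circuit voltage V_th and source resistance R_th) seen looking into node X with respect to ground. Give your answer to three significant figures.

V_th ≈ 3.76 V, R_th ≈ 17.5 kΩ

R1' = 6.05 + 27.1 = 33.15 kΩ (source resistance + R1).
V_th is the unloaded tap voltage: V_CC · R2/(R1'+R2) = 7.12 × 0.5288 = 3.765 V.
Looking into X with the source shorted: R_th = R1'·R2/(R1'+R2) = 33.15 × 37.2/70.35 = 17.53 kΩ.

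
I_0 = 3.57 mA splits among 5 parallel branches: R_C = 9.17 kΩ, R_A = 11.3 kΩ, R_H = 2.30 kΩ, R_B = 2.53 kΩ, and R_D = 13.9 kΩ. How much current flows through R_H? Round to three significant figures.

I ≈ 1.41 mA

ΣG = 1/9.17 + 1/11.3 + 1/2.30 + 1/2.53 + 1/13.9 = 1.100.
Current divider: I(R_H) = I_0 · G_k/ΣG = 3.57 × (0.4348/1.100) = 3.57 × 0.3954 = 1.412 mA.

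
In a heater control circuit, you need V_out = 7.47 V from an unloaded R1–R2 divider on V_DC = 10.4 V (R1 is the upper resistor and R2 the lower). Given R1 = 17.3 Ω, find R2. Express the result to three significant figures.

V_out/V_DC = R2/(R1+R2) = 0.7183.
So R2 = R1 · V_out/(V_DC − V_out) = 17.3 × 7.47/(10.4 − 7.47) = 17.3 × 2.549 = 44.11 Ω.

R2 ≈ 44.1 Ω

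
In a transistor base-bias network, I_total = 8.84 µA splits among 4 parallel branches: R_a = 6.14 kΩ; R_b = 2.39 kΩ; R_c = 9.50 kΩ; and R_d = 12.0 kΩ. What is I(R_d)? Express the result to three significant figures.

I ≈ 0.957 µA

ΣG = 1/6.14 + 1/2.39 + 1/9.50 + 1/12.0 = 0.7699.
By the current-divider rule, I = I_total · G_k/ΣG = 8.84 × 0.1082 = 0.9569 µA.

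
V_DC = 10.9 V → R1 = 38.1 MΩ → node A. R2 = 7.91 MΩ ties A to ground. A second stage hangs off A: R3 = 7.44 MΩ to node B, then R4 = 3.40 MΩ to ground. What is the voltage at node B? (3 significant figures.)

The second stage (R3 + R4 = 10.84 MΩ) loads node A in parallel with R2.
R2 ‖ (R3+R4) = 4.573 MΩ.
So V_A = 10.9 × 0.1072 = 1.168 V.
Then the unloaded second divider: V_B = V_A × R4/(R3+R4) = 1.168 × 0.3137 = 0.3664 V.

V_B ≈ 0.366 V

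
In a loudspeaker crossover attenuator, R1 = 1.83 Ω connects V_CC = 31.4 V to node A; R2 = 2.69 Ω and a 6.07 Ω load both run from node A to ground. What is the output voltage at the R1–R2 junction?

V_out ≈ 15.8 V

R2 ‖ R_L = (2.69 × 6.07)/(2.69 + 6.07) = 1.864 Ω.
Now apply the divider: V_out = 31.4 × 0.5046 = 15.84 V.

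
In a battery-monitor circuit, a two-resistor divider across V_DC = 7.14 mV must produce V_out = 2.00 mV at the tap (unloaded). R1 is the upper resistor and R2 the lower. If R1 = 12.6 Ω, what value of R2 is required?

The divider ratio is R2/(R1+R2) = 2.00/7.14 = 0.2801.
R2 = R1 · 0.2801/(1 − 0.2801) = 4.903 Ω.

R2 ≈ 4.90 Ω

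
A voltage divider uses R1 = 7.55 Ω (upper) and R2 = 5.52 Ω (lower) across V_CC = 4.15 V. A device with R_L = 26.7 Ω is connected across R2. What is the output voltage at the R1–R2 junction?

R2 ‖ R_L = (5.52 × 26.7)/(5.52 + 26.7) = 4.574 Ω.
Voltage divider with the loaded lower leg: V_out = 4.15 × 4.574/(7.55 + 4.574) = 4.15 × 0.3773 = 1.566 V.

V_out ≈ 1.57 V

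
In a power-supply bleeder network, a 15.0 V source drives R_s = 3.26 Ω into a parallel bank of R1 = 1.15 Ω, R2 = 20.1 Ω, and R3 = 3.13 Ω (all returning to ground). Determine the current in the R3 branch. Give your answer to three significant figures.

I ≈ 0.951 A

Combine the parallel branches: R_p = (1/1.15 + 1/20.1 + 1/3.13)⁻¹ = 0.8072 Ω.
Node voltage V_A = V_DC · R_p/(R_s + R_p) = 15.0 × 0.1985 = 2.977 V.
Branch current I = V_A/R3 = 2.977/3.13 = 0.9511 A.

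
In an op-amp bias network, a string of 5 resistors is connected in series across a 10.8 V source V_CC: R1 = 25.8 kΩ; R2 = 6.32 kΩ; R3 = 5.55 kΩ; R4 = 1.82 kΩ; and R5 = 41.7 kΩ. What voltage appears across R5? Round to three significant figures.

Total series resistance ΣR = 25.8 + 6.32 + 5.55 + 1.82 + 41.7 = 81.19 kΩ.
V = V_CC · R/ΣR = 10.8 × 0.5136 = 5.547 V.

V ≈ 5.55 V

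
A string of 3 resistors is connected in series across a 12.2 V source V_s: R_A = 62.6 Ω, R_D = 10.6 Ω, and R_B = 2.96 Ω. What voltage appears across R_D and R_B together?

V ≈ 2.17 V

Total series resistance ΣR = 62.6 + 10.6 + 2.96 = 76.16 Ω.
R_{R_D..R_B} = 10.6 + 2.96 = 13.56 Ω.
By the voltage-divider rule, V = 12.2 × 13.56/76.16 = 2.172 V.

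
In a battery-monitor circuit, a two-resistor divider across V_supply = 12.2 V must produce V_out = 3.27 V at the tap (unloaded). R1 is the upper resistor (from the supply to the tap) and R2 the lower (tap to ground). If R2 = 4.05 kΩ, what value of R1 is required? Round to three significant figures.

Required fraction k = V_out/V_supply = 0.2680.
R1 = R2·(1/k − 1) = 4.05 × 2.731 = 11.06 kΩ.

R1 ≈ 11.1 kΩ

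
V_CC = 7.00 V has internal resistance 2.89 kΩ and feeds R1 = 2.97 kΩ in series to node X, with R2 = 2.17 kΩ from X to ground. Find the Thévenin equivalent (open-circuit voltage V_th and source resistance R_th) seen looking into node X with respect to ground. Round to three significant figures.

R1' = 2.89 + 2.97 = 5.860 kΩ (source resistance + R1).
V_th is the unloaded tap voltage: V_CC · R2/(R1'+R2) = 7.00 × 0.2702 = 1.892 V.
Zeroing V_CC shorts the top of R1' to ground, so R_th = R1' ‖ R2 = 1.584 kΩ.

V_th ≈ 1.89 V, R_th ≈ 1.58 kΩ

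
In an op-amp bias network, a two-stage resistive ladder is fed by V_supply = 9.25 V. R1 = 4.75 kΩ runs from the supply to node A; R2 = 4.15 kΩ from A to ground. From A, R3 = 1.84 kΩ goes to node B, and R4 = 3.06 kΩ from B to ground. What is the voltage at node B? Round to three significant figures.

The second stage (R3 + R4 = 4.900 kΩ) loads node A in parallel with R2.
Effective lower resistance at A: R2 ‖ 4.900 = 2.247 kΩ.
V_A = 9.25 × 2.247/(4.75 + 2.247) = 2.970 V.
Then the unloaded second divider: V_B = V_A × R4/(R3+R4) = 2.970 × 0.6245 = 1.855 V.

V_B ≈ 1.86 V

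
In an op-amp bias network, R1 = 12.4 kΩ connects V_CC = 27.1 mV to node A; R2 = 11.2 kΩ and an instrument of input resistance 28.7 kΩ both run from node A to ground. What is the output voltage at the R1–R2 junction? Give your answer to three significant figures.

The load sits in parallel with R2, giving an effective lower resistance R2' = R2·R_L/(R2+R_L) = 8.056 kΩ.
Now apply the divider: V_out = 27.1 × 0.3938 = 10.67 mV.
(Unloaded it would be 12.9 mV; the load pulls it down.)

V_out ≈ 10.7 mV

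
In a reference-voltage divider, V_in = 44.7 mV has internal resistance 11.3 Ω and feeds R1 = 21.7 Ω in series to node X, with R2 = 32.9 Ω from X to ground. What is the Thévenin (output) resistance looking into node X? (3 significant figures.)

R1' = 11.3 + 21.7 = 33.00 Ω (source resistance + R1).
Zeroing V_in shorts the top of R1' to ground, so R_th = R1' ‖ R2 = 16.47 Ω.

R_th ≈ 16.5 Ω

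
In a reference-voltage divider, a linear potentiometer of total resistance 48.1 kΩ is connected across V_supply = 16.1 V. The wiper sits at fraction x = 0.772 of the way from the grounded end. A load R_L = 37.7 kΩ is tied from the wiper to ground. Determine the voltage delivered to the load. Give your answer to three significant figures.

V_out ≈ 10.1 V

The pot divides into 10.97 kΩ above the wiper and 37.13 kΩ below.
Lower segment in parallel with the load: 37.13 ‖ 37.7 = 18.71 kΩ.
Then V_out = V_supply · 18.71/(10.97 + 18.71) = 10.15 V.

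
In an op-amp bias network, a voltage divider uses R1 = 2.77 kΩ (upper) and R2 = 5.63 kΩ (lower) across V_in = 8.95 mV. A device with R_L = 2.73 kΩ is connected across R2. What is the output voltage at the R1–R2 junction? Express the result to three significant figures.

V_out ≈ 3.57 mV

The load sits in parallel with R2, giving an effective lower resistance R2' = R2·R_L/(R2+R_L) = 1.839 kΩ.
Then V_out = V_in · R2'/(R1 + R2') = 8.95 × 1.839/4.609 = 3.570 mV.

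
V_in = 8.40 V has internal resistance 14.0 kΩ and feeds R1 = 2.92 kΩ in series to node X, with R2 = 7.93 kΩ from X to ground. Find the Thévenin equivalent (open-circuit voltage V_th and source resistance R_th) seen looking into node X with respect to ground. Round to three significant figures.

R1' = 14.0 + 2.92 = 16.92 kΩ (source resistance + R1).
V_th is the unloaded tap voltage: V_in · R2/(R1'+R2) = 8.40 × 0.3191 = 2.681 V.
Zeroing V_in shorts the top of R1' to ground, so R_th = R1' ‖ R2 = 5.399 kΩ.

V_th ≈ 2.68 V, R_th ≈ 5.40 kΩ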